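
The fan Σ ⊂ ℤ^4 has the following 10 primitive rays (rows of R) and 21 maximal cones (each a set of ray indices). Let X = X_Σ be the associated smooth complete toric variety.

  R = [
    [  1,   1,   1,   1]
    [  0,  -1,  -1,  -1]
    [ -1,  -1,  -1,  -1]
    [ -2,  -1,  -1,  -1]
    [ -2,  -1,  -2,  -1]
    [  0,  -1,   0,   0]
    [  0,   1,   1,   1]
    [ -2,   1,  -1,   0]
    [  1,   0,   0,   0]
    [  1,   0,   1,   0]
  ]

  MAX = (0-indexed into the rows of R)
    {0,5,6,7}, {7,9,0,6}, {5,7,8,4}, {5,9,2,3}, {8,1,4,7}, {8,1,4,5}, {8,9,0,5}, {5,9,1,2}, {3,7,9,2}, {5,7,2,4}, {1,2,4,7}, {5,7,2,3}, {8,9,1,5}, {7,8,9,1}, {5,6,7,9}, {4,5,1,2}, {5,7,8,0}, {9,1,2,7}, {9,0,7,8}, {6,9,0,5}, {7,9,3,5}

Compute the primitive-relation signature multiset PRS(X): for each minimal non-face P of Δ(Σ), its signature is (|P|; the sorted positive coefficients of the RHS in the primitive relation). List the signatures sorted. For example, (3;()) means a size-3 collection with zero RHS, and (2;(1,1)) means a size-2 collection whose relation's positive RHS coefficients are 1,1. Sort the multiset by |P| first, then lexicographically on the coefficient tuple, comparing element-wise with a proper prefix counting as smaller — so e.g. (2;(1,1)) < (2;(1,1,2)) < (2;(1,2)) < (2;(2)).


Minimal non-faces — 18 found among 10 rays, 21 max cones:

  P={0,2}:  v_{0} + v_{2} = 0  so sig = (2;())
  P={1,6}:  v_{1} + v_{6} = 0  so sig = (2;())
  P={0,1}:  v_{0} + v_{1} = v_{8}  so sig = (2;(1))
  P={2,8}:  v_{2} + v_{8} = v_{1}  so sig = (2;(1))
  P={3,8}:  v_{3} + v_{8} = v_{2}  so sig = (2;(1))
  P={4,9}:  v_{4} + v_{9} = v_{2}  so sig = (2;(1))
  P={6,8}:  v_{6} + v_{8} = v_{0}  so sig = (2;(1))
  P={4,6}:  v_{4} + v_{6} = v_{5} + v_{7}  so sig = (2;(1,1))
  P={0,3}:  v_{0} + v_{3} = v_{5} + v_{7} + v_{9}  so sig = (2;(1,1,1))
  P={0,4}:  v_{0} + v_{4} = v_{5} + v_{7} + v_{8}  so sig = (2;(1,1,1))
  P={2,6}:  v_{2} + v_{6} = v_{5} + v_{7} + v_{9}  so sig = (2;(1,1,1))
  P={3,4}:  v_{3} + v_{4} = 2·v_{2} + v_{5} + v_{7}  so sig = (2;(1,1,2))
  P={1,3}:  v_{1} + v_{3} = 2·v_{2}  so sig = (2;(2))
  P={3,6}:  v_{3} + v_{6} = 2·v_{5} + 2·v_{7} + 2·v_{9}  so sig = (2;(2,2,2))
  P={1,5,7}:  v_{1} + v_{5} + v_{7} = v_{4}  so sig = (3;(1))
  P={5,7,8,9}:  v_{5} + v_{7} + v_{8} + v_{9} = 0  so sig = (4;())
  P={0,5,7,9}:  v_{0} + v_{5} + v_{7} + v_{9} = v_{6}  so sig = (4;(1))
  P={2,5,7,9}:  v_{2} + v_{5} + v_{7} + v_{9} = v_{3}  so sig = (4;(1))

Hence PRS(X_Σ) =
    (2;())
    (2;())
    (2;(1))
    (2;(1))
    (2;(1))
    (2;(1))
    (2;(1))
    (2;(1,1))
    (2;(1,1,1))
    (2;(1,1,1))
    (2;(1,1,1))
    (2;(1,1,2))
    (2;(2))
    (2;(2,2,2))
    (3;(1))
    (4;())
    (4;(1))
    (4;(1))


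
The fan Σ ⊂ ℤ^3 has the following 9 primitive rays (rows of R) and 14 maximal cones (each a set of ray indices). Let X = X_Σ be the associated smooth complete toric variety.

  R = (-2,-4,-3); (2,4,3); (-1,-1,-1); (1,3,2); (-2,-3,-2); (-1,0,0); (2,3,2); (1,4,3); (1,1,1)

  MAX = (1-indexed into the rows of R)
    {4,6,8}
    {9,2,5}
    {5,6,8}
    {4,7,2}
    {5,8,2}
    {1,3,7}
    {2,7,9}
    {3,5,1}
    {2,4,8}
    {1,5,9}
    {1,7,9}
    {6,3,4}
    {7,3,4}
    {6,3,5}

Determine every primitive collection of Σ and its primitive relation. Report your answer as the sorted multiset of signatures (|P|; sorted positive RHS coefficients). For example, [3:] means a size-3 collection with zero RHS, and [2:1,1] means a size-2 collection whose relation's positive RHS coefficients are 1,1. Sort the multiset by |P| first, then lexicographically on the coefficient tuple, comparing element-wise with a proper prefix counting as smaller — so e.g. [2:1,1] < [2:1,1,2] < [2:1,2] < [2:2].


15 minimal non-faces of Δ(Σ) (on 9 rays):

  {1,2}:  v_{1} + v_{2} = 0 — sig = [2:]
  {3,9}:  v_{3} + v_{9} = 0 — sig = [2:]
  {5,7}:  v_{5} + v_{7} = 0 — sig = [2:]
  {1,4}:  v_{1} + v_{4} = v_{3} — sig = [2:1]
  {1,8}:  v_{1} + v_{8} = v_{6} — sig = [2:1]
  {2,3}:  v_{2} + v_{3} = v_{4} — sig = [2:1]
  {2,6}:  v_{2} + v_{6} = v_{8} — sig = [2:1]
  {4,5}:  v_{4} + v_{5} = v_{6} — sig = [2:1]
  {4,9}:  v_{4} + v_{9} = v_{2} — sig = [2:1]
  {6,7}:  v_{6} + v_{7} = v_{4} — sig = [2:1]
  {1,6}:  v_{1} + v_{6} = v_{3} + v_{5} — sig = [2:1,1]
  {3,8}:  v_{3} + v_{8} = v_{4} + v_{6} — sig = [2:1,1]
  {6,9}:  v_{6} + v_{9} = v_{2} + v_{5} — sig = [2:1,1]
  {7,8}:  v_{7} + v_{8} = v_{2} + v_{4} — sig = [2:1,1]
  {8,9}:  v_{8} + v_{9} = 2·v_{2} + v_{5} — sig = [2:1,2]

so the primitive-relation signature multiset is
{ [2:] ×3,  [2:1] ×7,  [2:1,1] ×4,  [2:1,2] }


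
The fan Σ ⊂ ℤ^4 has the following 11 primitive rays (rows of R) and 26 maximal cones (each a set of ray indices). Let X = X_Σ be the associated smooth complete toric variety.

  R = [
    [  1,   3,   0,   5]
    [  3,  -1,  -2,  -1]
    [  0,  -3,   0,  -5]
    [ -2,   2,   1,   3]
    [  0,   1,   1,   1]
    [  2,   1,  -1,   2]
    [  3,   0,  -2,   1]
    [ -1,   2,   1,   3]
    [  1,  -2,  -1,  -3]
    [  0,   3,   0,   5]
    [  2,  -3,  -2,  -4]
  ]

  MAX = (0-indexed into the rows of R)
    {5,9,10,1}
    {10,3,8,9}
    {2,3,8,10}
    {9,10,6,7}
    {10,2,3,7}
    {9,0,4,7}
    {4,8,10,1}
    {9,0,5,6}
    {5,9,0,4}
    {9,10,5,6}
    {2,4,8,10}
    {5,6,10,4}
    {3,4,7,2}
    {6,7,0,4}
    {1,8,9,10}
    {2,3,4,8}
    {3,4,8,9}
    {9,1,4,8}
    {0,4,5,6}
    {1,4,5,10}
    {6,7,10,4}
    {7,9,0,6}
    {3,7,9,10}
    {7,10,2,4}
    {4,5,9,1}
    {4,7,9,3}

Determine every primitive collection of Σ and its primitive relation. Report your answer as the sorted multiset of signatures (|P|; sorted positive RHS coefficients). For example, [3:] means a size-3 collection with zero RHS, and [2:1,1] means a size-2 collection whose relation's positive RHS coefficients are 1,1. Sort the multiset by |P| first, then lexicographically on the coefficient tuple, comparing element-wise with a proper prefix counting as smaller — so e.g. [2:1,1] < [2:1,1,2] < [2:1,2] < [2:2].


Σ has 21 primitive collections:

  {2,9}:  v_{2} + v_{9} = 0  →  sig = [2:]
  {7,8}:  v_{7} + v_{8} = 0  →  sig = [2:]
  {0,8}:  v_{0} + v_{8} = v_{5}  →  sig = [2:1]
  {0,10}:  v_{0} + v_{10} = v_{6}  →  sig = [2:1]
  {1,7}:  v_{1} + v_{7} = v_{5}  →  sig = [2:1]
  {3,5}:  v_{3} + v_{5} = v_{9}  →  sig = [2:1]
  {5,7}:  v_{5} + v_{7} = v_{0}  →  sig = [2:1]
  {5,8}:  v_{5} + v_{8} = v_{1}  →  sig = [2:1]
  {0,3}:  v_{0} + v_{3} = v_{7} + v_{9}  →  sig = [2:1,1]
  {1,3}:  v_{1} + v_{3} = v_{8} + v_{9}  →  sig = [2:1,1]
  {2,5}:  v_{2} + v_{5} = v_{4} + v_{10}  →  sig = [2:1,1]
  {6,8}:  v_{6} + v_{8} = v_{5} + v_{10}  →  sig = [2:1,1]
  {0,2}:  v_{0} + v_{2} = v_{4} + v_{7} + v_{10}  →  sig = [2:1,1,1]
  {1,2}:  v_{1} + v_{2} = v_{4} + v_{8} + v_{10}  →  sig = [2:1,1,1]
  {3,6}:  v_{3} + v_{6} = v_{7} + v_{9} + v_{10}  →  sig = [2:1,1,1]
  {2,6}:  v_{2} + v_{6} = v_{4} + v_{7} + 2·v_{10}  →  sig = [2:1,1,2]
  {1,6}:  v_{1} + v_{6} = 2·v_{5} + v_{10}  →  sig = [2:1,2]
  {0,1}:  v_{0} + v_{1} = 2·v_{5}  →  sig = [2:2]
  {3,4,10}:  v_{3} + v_{4} + v_{10} = 0  →  sig = [3:]
  {4,9,10}:  v_{4} + v_{9} + v_{10} = v_{5}  →  sig = [3:1]
  {4,6,9}:  v_{4} + v_{6} + v_{9} = v_{0} + v_{5}  →  sig = [3:1,1]

so the primitive-relation signature multiset is
    [2:]
    [2:]
    [2:1]
    [2:1]
    [2:1]
    [2:1]
    [2:1]
    [2:1]
    [2:1,1]
    [2:1,1]
    [2:1,1]
    [2:1,1]
    [2:1,1,1]
    [2:1,1,1]
    [2:1,1,1]
    [2:1,1,2]
    [2:1,2]
    [2:2]
    [3:]
    [3:1]
    [3:1,1]


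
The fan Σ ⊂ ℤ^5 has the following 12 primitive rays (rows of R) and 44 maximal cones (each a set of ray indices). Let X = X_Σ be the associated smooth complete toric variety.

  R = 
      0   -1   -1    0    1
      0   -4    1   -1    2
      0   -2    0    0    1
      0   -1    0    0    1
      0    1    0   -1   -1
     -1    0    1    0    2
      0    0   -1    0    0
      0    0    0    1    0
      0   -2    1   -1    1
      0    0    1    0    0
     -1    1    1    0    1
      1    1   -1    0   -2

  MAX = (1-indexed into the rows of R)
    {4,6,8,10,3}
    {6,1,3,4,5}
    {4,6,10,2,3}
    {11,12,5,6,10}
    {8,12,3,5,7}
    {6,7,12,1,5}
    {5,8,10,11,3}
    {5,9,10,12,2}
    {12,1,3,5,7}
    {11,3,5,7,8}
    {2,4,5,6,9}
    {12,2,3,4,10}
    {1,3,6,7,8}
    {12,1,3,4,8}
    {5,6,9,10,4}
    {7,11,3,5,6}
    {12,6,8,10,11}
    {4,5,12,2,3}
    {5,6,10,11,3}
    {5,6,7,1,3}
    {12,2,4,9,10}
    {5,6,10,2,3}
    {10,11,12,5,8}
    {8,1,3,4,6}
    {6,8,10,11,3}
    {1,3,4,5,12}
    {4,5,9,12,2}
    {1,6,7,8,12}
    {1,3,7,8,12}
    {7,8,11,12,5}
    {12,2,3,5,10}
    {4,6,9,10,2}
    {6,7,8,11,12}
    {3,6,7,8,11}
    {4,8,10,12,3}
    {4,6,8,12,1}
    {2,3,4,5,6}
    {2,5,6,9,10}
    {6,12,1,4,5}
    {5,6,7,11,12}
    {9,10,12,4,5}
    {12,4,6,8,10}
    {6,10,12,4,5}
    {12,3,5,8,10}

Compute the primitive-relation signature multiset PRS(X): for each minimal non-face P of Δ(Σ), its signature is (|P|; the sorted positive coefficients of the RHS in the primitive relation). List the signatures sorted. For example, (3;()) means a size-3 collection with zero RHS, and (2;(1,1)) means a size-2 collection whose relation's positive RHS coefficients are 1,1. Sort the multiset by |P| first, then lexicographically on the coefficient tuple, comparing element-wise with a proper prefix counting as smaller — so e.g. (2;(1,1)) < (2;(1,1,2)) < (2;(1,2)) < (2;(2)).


Σ has 23 primitive collections:

  P = {7,10}:  v_{7} + v_{10} = 0  →  sig = (2;())
  P = {1,10}:  v_{1} + v_{10} = v_{4}  →  sig = (2;(1))
  P = {3,9}:  v_{3} + v_{9} = v_{2}  →  sig = (2;(1))
  P = {4,7}:  v_{4} + v_{7} = v_{1}  →  sig = (2;(1))
  P = {4,11}:  v_{4} + v_{11} = v_{6}  →  sig = (2;(1))
  P = {1,11}:  v_{1} + v_{11} = v_{6} + v_{7}  →  sig = (2;(1,1))
  P = {8,9}:  v_{8} + v_{9} = v_{3} + v_{10}  →  sig = (2;(1,1))
  P = {7,9}:  v_{7} + v_{9} = v_{3} + v_{4} + v_{5}  →  sig = (2;(1,1,1))
  P = {9,11}:  v_{9} + v_{11} = v_{3} + v_{5} + v_{6} + v_{10}  →  sig = (2;(1,1,1,1))
  P = {2,11}:  v_{2} + v_{11} = 2·v_{3} + v_{5} + v_{6} + v_{10}  →  sig = (2;(1,1,1,2))
  P = {1,9}:  v_{1} + v_{9} = v_{3} + 2·v_{4} + v_{5}  →  sig = (2;(1,1,2))
  P = {2,7}:  v_{2} + v_{7} = 2·v_{3} + v_{4} + v_{5}  →  sig = (2;(1,1,2))
  P = {2,8}:  v_{2} + v_{8} = 2·v_{3} + v_{10}  →  sig = (2;(1,2))
  P = {1,2}:  v_{1} + v_{2} = 2·v_{3} + 2·v_{4} + v_{5}  →  sig = (2;(1,2,2))
  P = {3,11,12}:  v_{3} + v_{11} + v_{12} = 0  →  sig = (3;())
  P = {4,5,8}:  v_{4} + v_{5} + v_{8} = 0  →  sig = (3;())
  P = {1,5,8}:  v_{1} + v_{5} + v_{8} = v_{7}  →  sig = (3;(1))
  P = {3,6,12}:  v_{3} + v_{6} + v_{12} = v_{4}  →  sig = (3;(1))
  P = {5,6,8}:  v_{5} + v_{6} + v_{8} = v_{11}  →  sig = (3;(1))
  P = {2,6,12}:  v_{2} + v_{6} + v_{12} = v_{4} + v_{9}  →  sig = (3;(1,1))
  P = {6,9,12}:  v_{6} + v_{9} + v_{12} = 2·v_{4} + v_{5} + v_{10}  →  sig = (3;(1,1,2))
  P = {3,4,5,10}:  v_{3} + v_{4} + v_{5} + v_{10} = v_{9}  →  sig = (4;(1))
  P = {2,4,5,10}:  v_{2} + v_{4} + v_{5} + v_{10} = 2·v_{9}  →  sig = (4;(2))

Signatures (|P|; sorted positive RHS coefficients), sorted:
    (2;())
    (2;(1))
    (2;(1))
    (2;(1))
    (2;(1))
    (2;(1,1))
    (2;(1,1))
    (2;(1,1,1))
    (2;(1,1,1,1))
    (2;(1,1,1,2))
    (2;(1,1,2))
    (2;(1,1,2))
    (2;(1,2))
    (2;(1,2,2))
    (3;())
    (3;())
    (3;(1))
    (3;(1))
    (3;(1))
    (3;(1,1))
    (3;(1,1,2))
    (4;(1))
    (4;(2))


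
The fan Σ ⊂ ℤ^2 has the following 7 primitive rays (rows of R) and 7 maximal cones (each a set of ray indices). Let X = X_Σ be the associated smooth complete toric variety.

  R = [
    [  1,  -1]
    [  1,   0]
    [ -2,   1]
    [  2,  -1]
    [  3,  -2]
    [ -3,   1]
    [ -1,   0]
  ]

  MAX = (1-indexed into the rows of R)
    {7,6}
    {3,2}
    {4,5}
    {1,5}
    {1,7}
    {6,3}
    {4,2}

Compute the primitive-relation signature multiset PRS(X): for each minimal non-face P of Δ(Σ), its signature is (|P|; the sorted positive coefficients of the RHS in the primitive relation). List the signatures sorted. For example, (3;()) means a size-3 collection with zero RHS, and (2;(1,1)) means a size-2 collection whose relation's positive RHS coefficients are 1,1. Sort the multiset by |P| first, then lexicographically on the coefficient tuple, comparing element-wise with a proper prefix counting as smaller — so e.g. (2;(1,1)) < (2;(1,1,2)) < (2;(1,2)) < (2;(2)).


|primitive collections| = 14. Relations:

  P={2,7}:  v_{2} + v_{7} = 0  ⇒ sig = (2;())
  P={3,4}:  v_{3} + v_{4} = 0  ⇒ sig = (2;())
  P={1,2}:  v_{1} + v_{2} = v_{4}  ⇒ sig = (2;(1))
  P={1,3}:  v_{1} + v_{3} = v_{7}  ⇒ sig = (2;(1))
  P={1,4}:  v_{1} + v_{4} = v_{5}  ⇒ sig = (2;(1))
  P={2,6}:  v_{2} + v_{6} = v_{3}  ⇒ sig = (2;(1))
  P={3,5}:  v_{3} + v_{5} = v_{1}  ⇒ sig = (2;(1))
  P={3,7}:  v_{3} + v_{7} = v_{6}  ⇒ sig = (2;(1))
  P={4,6}:  v_{4} + v_{6} = v_{7}  ⇒ sig = (2;(1))
  P={4,7}:  v_{4} + v_{7} = v_{1}  ⇒ sig = (2;(1))
  P={5,6}:  v_{5} + v_{6} = v_{1} + v_{7}  ⇒ sig = (2;(1,1))
  P={1,6}:  v_{1} + v_{6} = 2·v_{7}  ⇒ sig = (2;(2))
  P={2,5}:  v_{2} + v_{5} = 2·v_{4}  ⇒ sig = (2;(2))
  P={5,7}:  v_{5} + v_{7} = 2·v_{1}  ⇒ sig = (2;(2))

Sorted signature multiset PRS(X):
    (2;())
    (2;())
    (2;(1))
    (2;(1))
    (2;(1))
    (2;(1))
    (2;(1))
    (2;(1))
    (2;(1))
    (2;(1))
    (2;(1,1))
    (2;(2))
    (2;(2))
    (2;(2))


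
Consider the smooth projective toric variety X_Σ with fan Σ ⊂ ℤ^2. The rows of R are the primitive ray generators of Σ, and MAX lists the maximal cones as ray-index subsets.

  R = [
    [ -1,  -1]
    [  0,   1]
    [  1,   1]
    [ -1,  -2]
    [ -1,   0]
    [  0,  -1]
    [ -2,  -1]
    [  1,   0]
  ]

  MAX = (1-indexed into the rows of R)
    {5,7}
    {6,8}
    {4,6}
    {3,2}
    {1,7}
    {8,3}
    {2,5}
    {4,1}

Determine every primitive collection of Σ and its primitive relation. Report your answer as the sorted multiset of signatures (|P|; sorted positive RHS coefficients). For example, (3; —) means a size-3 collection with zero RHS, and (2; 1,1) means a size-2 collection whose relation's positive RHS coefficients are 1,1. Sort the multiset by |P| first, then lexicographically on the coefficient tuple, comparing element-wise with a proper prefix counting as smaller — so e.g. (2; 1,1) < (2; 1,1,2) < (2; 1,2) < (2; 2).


20 collections generate NE(X_Σ); each relation:

  • {1,3}:  v_{1} + v_{3} = 0  so sig = (2; —)
  • {2,6}:  v_{2} + v_{6} = 0  so sig = (2; —)
  • {5,8}:  v_{5} + v_{8} = 0  so sig = (2; —)
  • {1,2}:  v_{1} + v_{2} = v_{5}  so sig = (2; 1)
  • {1,5}:  v_{1} + v_{5} = v_{7}  so sig = (2; 1)
  • {1,6}:  v_{1} + v_{6} = v_{4}  so sig = (2; 1)
  • {1,8}:  v_{1} + v_{8} = v_{6}  so sig = (2; 1)
  • {2,4}:  v_{2} + v_{4} = v_{1}  so sig = (2; 1)
  • {2,8}:  v_{2} + v_{8} = v_{3}  so sig = (2; 1)
  • {3,4}:  v_{3} + v_{4} = v_{6}  so sig = (2; 1)
  • {3,5}:  v_{3} + v_{5} = v_{2}  so sig = (2; 1)
  • {3,6}:  v_{3} + v_{6} = v_{8}  so sig = (2; 1)
  • {3,7}:  v_{3} + v_{7} = v_{5}  so sig = (2; 1)
  • {5,6}:  v_{5} + v_{6} = v_{1}  so sig = (2; 1)
  • {7,8}:  v_{7} + v_{8} = v_{1}  so sig = (2; 1)
  • {2,7}:  v_{2} + v_{7} = 2·v_{5}  so sig = (2; 2)
  • {4,5}:  v_{4} + v_{5} = 2·v_{1}  so sig = (2; 2)
  • {4,8}:  v_{4} + v_{8} = 2·v_{6}  so sig = (2; 2)
  • {6,7}:  v_{6} + v_{7} = 2·v_{1}  so sig = (2; 2)
  • {4,7}:  v_{4} + v_{7} = 3·v_{1}  so sig = (2; 3)

Sorted signature multiset PRS(X):
[(2; —), (2; —), (2; —), (2; 1), (2; 1), (2; 1), (2; 1), (2; 1), (2; 1), (2; 1), (2; 1), (2; 1), (2; 1), (2; 1), (2; 1), (2; 2), (2; 2), (2; 2), (2; 2), (2; 3)]


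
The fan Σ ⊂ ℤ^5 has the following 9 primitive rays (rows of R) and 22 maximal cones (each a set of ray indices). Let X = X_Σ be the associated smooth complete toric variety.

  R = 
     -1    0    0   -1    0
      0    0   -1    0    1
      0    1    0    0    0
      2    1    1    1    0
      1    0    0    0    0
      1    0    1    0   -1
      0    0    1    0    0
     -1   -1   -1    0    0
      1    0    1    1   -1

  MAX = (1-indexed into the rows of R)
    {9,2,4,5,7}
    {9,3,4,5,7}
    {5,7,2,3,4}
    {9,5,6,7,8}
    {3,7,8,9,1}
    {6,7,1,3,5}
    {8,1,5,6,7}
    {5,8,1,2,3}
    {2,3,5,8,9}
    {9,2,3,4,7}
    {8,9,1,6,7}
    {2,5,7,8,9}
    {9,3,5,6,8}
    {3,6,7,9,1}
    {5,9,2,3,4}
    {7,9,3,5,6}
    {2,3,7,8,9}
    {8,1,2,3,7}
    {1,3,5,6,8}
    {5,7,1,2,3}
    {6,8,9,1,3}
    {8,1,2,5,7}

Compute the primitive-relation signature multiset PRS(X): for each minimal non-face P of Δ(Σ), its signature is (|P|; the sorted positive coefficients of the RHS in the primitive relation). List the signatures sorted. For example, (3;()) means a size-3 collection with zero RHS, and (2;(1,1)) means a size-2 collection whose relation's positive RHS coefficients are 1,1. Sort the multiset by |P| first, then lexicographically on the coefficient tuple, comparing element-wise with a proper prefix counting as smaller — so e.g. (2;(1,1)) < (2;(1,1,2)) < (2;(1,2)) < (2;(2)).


Primitive collections (9):

  P = {2,6}:  v_{2} + v_{6} = v_{5}  ⇒ sig = (2;(1))
  P = {4,8}:  v_{4} + v_{8} = v_{2} + v_{9}  ⇒ sig = (2;(1,1))
  P = {1,4}:  v_{1} + v_{4} = v_{3} + v_{5} + v_{7}  ⇒ sig = (2;(1,1,1))
  P = {4,6}:  v_{4} + v_{6} = v_{3} + 2·v_{5} + v_{7} + v_{9}  ⇒ sig = (2;(1,1,1,2))
  P = {1,2,9}:  v_{1} + v_{2} + v_{9} = 0  ⇒ sig = (3;())
  P = {1,5,9}:  v_{1} + v_{5} + v_{9} = v_{6}  ⇒ sig = (3;(1))
  P = {3,5,7,8}:  v_{3} + v_{5} + v_{7} + v_{8} = 0  ⇒ sig = (4;())
  P = {3,6,7,8}:  v_{3} + v_{6} + v_{7} + v_{8} = v_{1} + v_{9}  ⇒ sig = (4;(1,1))
  P = {2,3,5,7,9}:  v_{2} + v_{3} + v_{5} + v_{7} + v_{9} = v_{4}  ⇒ sig = (5;(1))

Signatures (|P|; sorted positive RHS coefficients), sorted:
{ (2;(1)),  (2;(1,1)),  (2;(1,1,1)),  (2;(1,1,1,2)),  (3;()),  (3;(1)),  (4;()),  (4;(1,1)),  (5;(1)) }


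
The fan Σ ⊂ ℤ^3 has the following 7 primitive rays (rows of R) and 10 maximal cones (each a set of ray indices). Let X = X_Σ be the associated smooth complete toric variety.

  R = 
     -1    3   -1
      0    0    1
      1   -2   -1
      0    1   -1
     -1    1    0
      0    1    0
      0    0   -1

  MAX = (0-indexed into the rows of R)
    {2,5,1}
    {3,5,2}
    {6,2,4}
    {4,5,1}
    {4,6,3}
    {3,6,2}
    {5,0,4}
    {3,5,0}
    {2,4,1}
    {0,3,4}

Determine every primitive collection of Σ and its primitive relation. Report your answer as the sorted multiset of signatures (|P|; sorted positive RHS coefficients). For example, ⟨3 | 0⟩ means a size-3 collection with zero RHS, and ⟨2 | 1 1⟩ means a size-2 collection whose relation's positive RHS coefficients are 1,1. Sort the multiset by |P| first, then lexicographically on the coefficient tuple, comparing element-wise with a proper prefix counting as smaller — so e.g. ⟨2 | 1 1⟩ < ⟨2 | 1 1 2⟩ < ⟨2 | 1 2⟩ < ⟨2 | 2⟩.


9 collections generate NE(X_Σ); each relation:

  P={1,6}:  v_{1} + v_{6} = 0  →  sig = ⟨2 | 0⟩
  P={1,3}:  v_{1} + v_{3} = v_{5}  →  sig = ⟨2 | 1⟩
  P={5,6}:  v_{5} + v_{6} = v_{3}  →  sig = ⟨2 | 1⟩
  P={0,2}:  v_{0} + v_{2} = v_{3} + v_{6}  →  sig = ⟨2 | 1 1⟩
  P={0,1}:  v_{0} + v_{1} = v_{4} + 2·v_{5}  →  sig = ⟨2 | 1 2⟩
  P={0,6}:  v_{0} + v_{6} = 2·v_{3} + v_{4}  →  sig = ⟨2 | 1 2⟩
  P={2,4,5}:  v_{2} + v_{4} + v_{5} = v_{6}  →  sig = ⟨3 | 1⟩
  P={3,4,5}:  v_{3} + v_{4} + v_{5} = v_{0}  →  sig = ⟨3 | 1⟩
  P={2,3,4}:  v_{2} + v_{3} + v_{4} = 2·v_{6}  →  sig = ⟨3 | 2⟩

Signatures (|P|; sorted positive RHS coefficients), sorted:
    |P|=2: 6 collections, coeffs (), (1), (1), (1,1), (1,2), (1,2)
    |P|=3: 3 collections, coeffs (1), (1), (2)


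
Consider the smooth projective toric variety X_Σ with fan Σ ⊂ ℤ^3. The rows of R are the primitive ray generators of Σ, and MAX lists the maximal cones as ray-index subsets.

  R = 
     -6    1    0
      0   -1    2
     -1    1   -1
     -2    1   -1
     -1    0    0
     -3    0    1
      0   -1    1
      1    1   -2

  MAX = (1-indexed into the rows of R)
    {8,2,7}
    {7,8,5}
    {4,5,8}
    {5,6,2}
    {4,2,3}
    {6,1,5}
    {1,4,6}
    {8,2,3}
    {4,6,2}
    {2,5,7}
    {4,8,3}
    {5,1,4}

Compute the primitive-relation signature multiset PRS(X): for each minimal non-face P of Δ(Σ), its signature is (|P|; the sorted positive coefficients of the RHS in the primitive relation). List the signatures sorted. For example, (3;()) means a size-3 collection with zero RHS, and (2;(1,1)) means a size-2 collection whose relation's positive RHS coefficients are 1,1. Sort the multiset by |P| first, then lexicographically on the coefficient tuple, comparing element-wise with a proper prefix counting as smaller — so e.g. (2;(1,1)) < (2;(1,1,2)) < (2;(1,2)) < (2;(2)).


The 14 primitive collections of Σ (r=8, n=3):

  {3,5}:  v_{3} + v_{5} = v_{4}  ⇒ sig = (2;(1))
  {3,7}:  v_{3} + v_{7} = v_{5}  ⇒ sig = (2;(1))
  {6,8}:  v_{6} + v_{8} = v_{4}  ⇒ sig = (2;(1))
  {1,3}:  v_{1} + v_{3} = 2·v_{4} + v_{6}  ⇒ sig = (2;(1,2))
  {1,8}:  v_{1} + v_{8} = 2·v_{4} + v_{5}  ⇒ sig = (2;(1,2))
  {3,6}:  v_{3} + v_{6} = v_{2} + 2·v_{4}  ⇒ sig = (2;(1,2))
  {1,7}:  v_{1} + v_{7} = 3·v_{5} + v_{6}  ⇒ sig = (2;(1,3))
  {6,7}:  v_{6} + v_{7} = v_{2} + 3·v_{5}  ⇒ sig = (2;(1,3))
  {1,2}:  v_{1} + v_{2} = 2·v_{6}  ⇒ sig = (2;(2))
  {4,7}:  v_{4} + v_{7} = 2·v_{5}  ⇒ sig = (2;(2))
  {2,5,8}:  v_{2} + v_{5} + v_{8} = 0  ⇒ sig = (3;())
  {2,4,5}:  v_{2} + v_{4} + v_{5} = v_{6}  ⇒ sig = (3;(1))
  {2,4,8}:  v_{2} + v_{4} + v_{8} = v_{3}  ⇒ sig = (3;(1))
  {4,5,6}:  v_{4} + v_{5} + v_{6} = v_{1}  ⇒ sig = (3;(1))

Sorted signature multiset PRS(X):
    |P|=2: 10 collections, coeffs (1), (1), (1), (1,2), (1,2), (1,2), (1,3), (1,3), (2), (2)
    |P|=3: 4 collections, coeffs (), (1), (1), (1)


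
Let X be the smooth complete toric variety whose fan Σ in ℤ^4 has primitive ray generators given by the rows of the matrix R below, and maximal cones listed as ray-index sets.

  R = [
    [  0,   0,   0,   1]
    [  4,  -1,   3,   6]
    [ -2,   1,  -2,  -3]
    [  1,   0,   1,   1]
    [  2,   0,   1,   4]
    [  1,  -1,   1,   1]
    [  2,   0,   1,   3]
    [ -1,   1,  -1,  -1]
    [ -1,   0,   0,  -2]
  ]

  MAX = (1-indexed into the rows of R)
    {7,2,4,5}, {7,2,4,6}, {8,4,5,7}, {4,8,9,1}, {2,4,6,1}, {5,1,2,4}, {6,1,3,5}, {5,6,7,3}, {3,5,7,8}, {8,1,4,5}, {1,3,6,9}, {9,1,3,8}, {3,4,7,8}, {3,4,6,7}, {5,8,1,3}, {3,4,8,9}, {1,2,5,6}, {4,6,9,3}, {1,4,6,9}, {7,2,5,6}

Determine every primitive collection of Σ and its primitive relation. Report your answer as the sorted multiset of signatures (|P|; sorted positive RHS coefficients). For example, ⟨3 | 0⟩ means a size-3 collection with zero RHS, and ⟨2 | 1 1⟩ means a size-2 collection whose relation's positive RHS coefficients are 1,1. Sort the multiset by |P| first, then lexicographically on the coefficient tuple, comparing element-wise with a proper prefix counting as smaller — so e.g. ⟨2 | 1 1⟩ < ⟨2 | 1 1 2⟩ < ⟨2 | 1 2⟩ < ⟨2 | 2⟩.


Minimal non-faces — 10 found among 9 rays, 20 max cones:

  {6,8}:  v_{6} + v_{8} = 0 ; sig = ⟨2 | 0⟩
  {1,7}:  v_{1} + v_{7} = v_{5} ; sig = ⟨2 | 1⟩
  {2,3}:  v_{2} + v_{3} = v_{7} ; sig = ⟨2 | 1⟩
  {7,9}:  v_{7} + v_{9} = v_{4} ; sig = ⟨2 | 1⟩
  {2,8}:  v_{2} + v_{8} = v_{4} + v_{5} ; sig = ⟨2 | 1 1⟩
  {5,9}:  v_{5} + v_{9} = v_{1} + v_{4} ; sig = ⟨2 | 1 1⟩
  {2,9}:  v_{2} + v_{9} = v_{1} + 2·v_{4} + v_{6} ; sig = ⟨2 | 1 1 2⟩
  {1,3,4}:  v_{1} + v_{3} + v_{4} = v_{8} ; sig = ⟨3 | 1⟩
  {4,5,6}:  v_{4} + v_{5} + v_{6} = v_{2} ; sig = ⟨3 | 1⟩
  {3,4,5}:  v_{3} + v_{4} + v_{5} = v_{7} + v_{8} ; sig = ⟨3 | 1 1⟩

Signatures (|P|; sorted positive RHS coefficients), sorted:
{ ⟨2 | 0⟩,  ⟨2 | 1⟩ ×3,  ⟨2 | 1 1⟩ ×2,  ⟨2 | 1 1 2⟩,  ⟨3 | 1⟩ ×2,  ⟨3 | 1 1⟩ }


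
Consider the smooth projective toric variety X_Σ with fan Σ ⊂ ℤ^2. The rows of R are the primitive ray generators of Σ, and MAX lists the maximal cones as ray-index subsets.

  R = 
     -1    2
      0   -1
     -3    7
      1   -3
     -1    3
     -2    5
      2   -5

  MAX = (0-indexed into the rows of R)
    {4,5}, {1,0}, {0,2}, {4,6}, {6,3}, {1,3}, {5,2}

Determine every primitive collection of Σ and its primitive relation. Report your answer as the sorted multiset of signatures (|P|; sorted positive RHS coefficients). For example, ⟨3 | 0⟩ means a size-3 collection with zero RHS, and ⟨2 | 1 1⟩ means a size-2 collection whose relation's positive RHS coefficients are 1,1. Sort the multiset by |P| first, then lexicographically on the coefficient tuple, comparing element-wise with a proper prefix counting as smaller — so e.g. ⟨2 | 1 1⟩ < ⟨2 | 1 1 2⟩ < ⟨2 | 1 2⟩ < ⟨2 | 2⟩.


14 minimal non-faces of Δ(Σ) (on 7 rays):

  {3,4}:  v_{3} + v_{4} = 0 — sig = ⟨2 | 0⟩
  {5,6}:  v_{5} + v_{6} = 0 — sig = ⟨2 | 0⟩
  {0,3}:  v_{0} + v_{3} = v_{1} — sig = ⟨2 | 1⟩
  {0,4}:  v_{0} + v_{4} = v_{5} — sig = ⟨2 | 1⟩
  {0,5}:  v_{0} + v_{5} = v_{2} — sig = ⟨2 | 1⟩
  {0,6}:  v_{0} + v_{6} = v_{3} — sig = ⟨2 | 1⟩
  {1,4}:  v_{1} + v_{4} = v_{0} — sig = ⟨2 | 1⟩
  {2,6}:  v_{2} + v_{6} = v_{0} — sig = ⟨2 | 1⟩
  {3,5}:  v_{3} + v_{5} = v_{0} — sig = ⟨2 | 1⟩
  {1,5}:  v_{1} + v_{5} = 2·v_{0} — sig = ⟨2 | 2⟩
  {1,6}:  v_{1} + v_{6} = 2·v_{3} — sig = ⟨2 | 2⟩
  {2,3}:  v_{2} + v_{3} = 2·v_{0} — sig = ⟨2 | 2⟩
  {2,4}:  v_{2} + v_{4} = 2·v_{5} — sig = ⟨2 | 2⟩
  {1,2}:  v_{1} + v_{2} = 3·v_{0} — sig = ⟨2 | 3⟩

so the primitive-relation signature multiset is
    ⟨2 | 0⟩
    ⟨2 | 0⟩
    ⟨2 | 1⟩
    ⟨2 | 1⟩
    ⟨2 | 1⟩
    ⟨2 | 1⟩
    ⟨2 | 1⟩
    ⟨2 | 1⟩
    ⟨2 | 1⟩
    ⟨2 | 2⟩
    ⟨2 | 2⟩
    ⟨2 | 2⟩
    ⟨2 | 2⟩
    ⟨2 | 3⟩


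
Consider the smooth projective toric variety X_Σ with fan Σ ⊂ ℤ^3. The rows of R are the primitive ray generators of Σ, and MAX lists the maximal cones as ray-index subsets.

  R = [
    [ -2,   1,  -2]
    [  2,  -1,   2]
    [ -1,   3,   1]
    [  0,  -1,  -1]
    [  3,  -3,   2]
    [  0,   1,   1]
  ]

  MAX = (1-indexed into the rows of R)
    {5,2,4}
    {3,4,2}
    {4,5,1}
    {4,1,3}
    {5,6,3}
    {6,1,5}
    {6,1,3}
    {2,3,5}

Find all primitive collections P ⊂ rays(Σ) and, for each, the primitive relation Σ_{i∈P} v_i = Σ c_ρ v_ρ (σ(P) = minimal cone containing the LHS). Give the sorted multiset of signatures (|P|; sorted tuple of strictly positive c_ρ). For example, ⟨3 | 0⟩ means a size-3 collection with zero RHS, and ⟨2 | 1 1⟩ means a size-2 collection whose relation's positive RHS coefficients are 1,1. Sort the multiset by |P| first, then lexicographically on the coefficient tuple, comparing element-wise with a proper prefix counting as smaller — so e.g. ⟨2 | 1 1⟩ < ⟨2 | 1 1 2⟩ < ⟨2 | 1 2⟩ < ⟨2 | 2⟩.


Δ(Σ) — 6 vertices, 5 min non-faces:

  P = {1,2}:  v_{1} + v_{2} = 0  ⇒ sig = ⟨2 | 0⟩
  P = {4,6}:  v_{4} + v_{6} = 0  ⇒ sig = ⟨2 | 0⟩
  P = {2,6}:  v_{2} + v_{6} = v_{3} + v_{5}  ⇒ sig = ⟨2 | 1 1⟩
  P = {1,3,5}:  v_{1} + v_{3} + v_{5} = v_{6}  ⇒ sig = ⟨3 | 1⟩
  P = {3,4,5}:  v_{3} + v_{4} + v_{5} = v_{2}  ⇒ sig = ⟨3 | 1⟩

Sorted signature multiset PRS(X):
[⟨2 | 0⟩, ⟨2 | 0⟩, ⟨2 | 1 1⟩, ⟨3 | 1⟩, ⟨3 | 1⟩]


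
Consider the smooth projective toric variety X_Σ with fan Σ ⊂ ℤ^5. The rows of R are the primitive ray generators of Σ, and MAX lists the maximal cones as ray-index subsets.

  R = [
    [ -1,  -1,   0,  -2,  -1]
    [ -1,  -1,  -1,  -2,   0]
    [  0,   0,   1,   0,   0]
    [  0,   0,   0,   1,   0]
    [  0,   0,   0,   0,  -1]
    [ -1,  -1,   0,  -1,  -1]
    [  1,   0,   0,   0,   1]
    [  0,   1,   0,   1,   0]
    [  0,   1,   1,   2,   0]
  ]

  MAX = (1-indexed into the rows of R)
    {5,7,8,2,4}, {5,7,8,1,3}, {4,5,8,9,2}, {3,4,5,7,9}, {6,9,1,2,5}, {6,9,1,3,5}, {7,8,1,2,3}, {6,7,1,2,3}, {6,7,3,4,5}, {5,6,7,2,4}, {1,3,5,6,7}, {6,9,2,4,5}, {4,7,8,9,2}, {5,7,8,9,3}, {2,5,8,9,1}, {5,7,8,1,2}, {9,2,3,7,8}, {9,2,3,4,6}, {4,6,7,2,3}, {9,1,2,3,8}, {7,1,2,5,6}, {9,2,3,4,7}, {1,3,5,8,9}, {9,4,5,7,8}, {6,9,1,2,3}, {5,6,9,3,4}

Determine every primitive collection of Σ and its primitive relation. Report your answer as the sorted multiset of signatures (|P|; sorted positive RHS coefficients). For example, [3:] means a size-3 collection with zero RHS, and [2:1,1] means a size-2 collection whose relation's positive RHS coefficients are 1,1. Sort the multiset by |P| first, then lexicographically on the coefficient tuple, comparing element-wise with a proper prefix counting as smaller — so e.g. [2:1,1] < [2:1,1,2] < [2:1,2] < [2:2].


|primitive collections| = 7. Relations:

  • {1,4}:  v_{1} + v_{4} = v_{6}  so sig = [2:1]
  • {6,8}:  v_{6} + v_{8} = v_{2} + v_{5} + v_{9}  so sig = [2:1,1,1]
  • {1,7,9}:  v_{1} + v_{7} + v_{9} = v_{3}  so sig = [3:1]
  • {2,3,5}:  v_{2} + v_{3} + v_{5} = v_{1}  so sig = [3:1]
  • {3,4,8}:  v_{3} + v_{4} + v_{8} = v_{9}  so sig = [3:1]
  • {6,7,9}:  v_{6} + v_{7} + v_{9} = v_{3} + v_{4}  so sig = [3:1,1]
  • {2,5,7,9}:  v_{2} + v_{5} + v_{7} + v_{9} = 0  so sig = [4:]

Hence PRS(X_Σ) =
    |P|=2: 2 collections, coeffs (1), (1,1,1)
    |P|=3: 4 collections, coeffs (1), (1), (1), (1,1)
    |P|=4: 1 collection, coeffs ()


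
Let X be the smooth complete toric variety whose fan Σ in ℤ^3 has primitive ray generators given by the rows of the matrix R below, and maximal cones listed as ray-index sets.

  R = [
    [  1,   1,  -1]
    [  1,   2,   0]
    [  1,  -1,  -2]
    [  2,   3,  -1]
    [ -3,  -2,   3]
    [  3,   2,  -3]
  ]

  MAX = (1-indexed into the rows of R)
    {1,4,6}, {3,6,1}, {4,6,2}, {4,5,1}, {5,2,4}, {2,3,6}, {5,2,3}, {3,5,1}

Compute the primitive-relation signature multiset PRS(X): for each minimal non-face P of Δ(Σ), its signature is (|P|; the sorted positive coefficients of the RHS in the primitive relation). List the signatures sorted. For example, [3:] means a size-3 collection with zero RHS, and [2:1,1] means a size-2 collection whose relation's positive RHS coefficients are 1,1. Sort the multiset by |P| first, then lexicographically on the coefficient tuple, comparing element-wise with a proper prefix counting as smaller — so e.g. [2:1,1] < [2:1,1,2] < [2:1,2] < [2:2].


Minimal non-faces — 3 found among 6 rays, 8 max cones:

  {5,6}:  v_{5} + v_{6} = 0  ⟹  sig = [2:]
  {1,2}:  v_{1} + v_{2} = v_{4}  ⟹  sig = [2:1]
  {3,4}:  v_{3} + v_{4} = v_{6}  ⟹  sig = [2:1]

Hence PRS(X_Σ) =
    |P|=2: 3 collections, coeffs (), (1), (1)


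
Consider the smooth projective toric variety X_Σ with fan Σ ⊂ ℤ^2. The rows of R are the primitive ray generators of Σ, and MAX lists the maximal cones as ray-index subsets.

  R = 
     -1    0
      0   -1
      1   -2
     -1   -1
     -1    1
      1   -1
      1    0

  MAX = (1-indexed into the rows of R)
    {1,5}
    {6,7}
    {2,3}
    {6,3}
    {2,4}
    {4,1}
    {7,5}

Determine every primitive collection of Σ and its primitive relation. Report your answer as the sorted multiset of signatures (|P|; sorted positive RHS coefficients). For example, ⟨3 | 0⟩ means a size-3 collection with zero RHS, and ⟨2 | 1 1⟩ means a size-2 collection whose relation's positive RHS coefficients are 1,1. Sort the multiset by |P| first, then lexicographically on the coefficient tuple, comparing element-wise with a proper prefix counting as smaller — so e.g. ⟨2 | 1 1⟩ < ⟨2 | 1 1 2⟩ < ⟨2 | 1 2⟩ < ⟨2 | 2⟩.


Σ has 14 primitive collections:

  P = {1,7}:  v_{1} + v_{7} = 0  ⇒ sig = ⟨2 | 0⟩
  P = {5,6}:  v_{5} + v_{6} = 0  ⇒ sig = ⟨2 | 0⟩
  P = {1,2}:  v_{1} + v_{2} = v_{4}  ⇒ sig = ⟨2 | 1⟩
  P = {1,6}:  v_{1} + v_{6} = v_{2}  ⇒ sig = ⟨2 | 1⟩
  P = {2,5}:  v_{2} + v_{5} = v_{1}  ⇒ sig = ⟨2 | 1⟩
  P = {2,6}:  v_{2} + v_{6} = v_{3}  ⇒ sig = ⟨2 | 1⟩
  P = {2,7}:  v_{2} + v_{7} = v_{6}  ⇒ sig = ⟨2 | 1⟩
  P = {3,5}:  v_{3} + v_{5} = v_{2}  ⇒ sig = ⟨2 | 1⟩
  P = {4,7}:  v_{4} + v_{7} = v_{2}  ⇒ sig = ⟨2 | 1⟩
  P = {1,3}:  v_{1} + v_{3} = 2·v_{2}  ⇒ sig = ⟨2 | 2⟩
  P = {3,7}:  v_{3} + v_{7} = 2·v_{6}  ⇒ sig = ⟨2 | 2⟩
  P = {4,5}:  v_{4} + v_{5} = 2·v_{1}  ⇒ sig = ⟨2 | 2⟩
  P = {4,6}:  v_{4} + v_{6} = 2·v_{2}  ⇒ sig = ⟨2 | 2⟩
  P = {3,4}:  v_{3} + v_{4} = 3·v_{2}  ⇒ sig = ⟨2 | 3⟩

Hence PRS(X_Σ) =
[⟨2 | 0⟩, ⟨2 | 0⟩, ⟨2 | 1⟩, ⟨2 | 1⟩, ⟨2 | 1⟩, ⟨2 | 1⟩, ⟨2 | 1⟩, ⟨2 | 1⟩, ⟨2 | 1⟩, ⟨2 | 2⟩, ⟨2 | 2⟩, ⟨2 | 2⟩, ⟨2 | 2⟩, ⟨2 | 3⟩]


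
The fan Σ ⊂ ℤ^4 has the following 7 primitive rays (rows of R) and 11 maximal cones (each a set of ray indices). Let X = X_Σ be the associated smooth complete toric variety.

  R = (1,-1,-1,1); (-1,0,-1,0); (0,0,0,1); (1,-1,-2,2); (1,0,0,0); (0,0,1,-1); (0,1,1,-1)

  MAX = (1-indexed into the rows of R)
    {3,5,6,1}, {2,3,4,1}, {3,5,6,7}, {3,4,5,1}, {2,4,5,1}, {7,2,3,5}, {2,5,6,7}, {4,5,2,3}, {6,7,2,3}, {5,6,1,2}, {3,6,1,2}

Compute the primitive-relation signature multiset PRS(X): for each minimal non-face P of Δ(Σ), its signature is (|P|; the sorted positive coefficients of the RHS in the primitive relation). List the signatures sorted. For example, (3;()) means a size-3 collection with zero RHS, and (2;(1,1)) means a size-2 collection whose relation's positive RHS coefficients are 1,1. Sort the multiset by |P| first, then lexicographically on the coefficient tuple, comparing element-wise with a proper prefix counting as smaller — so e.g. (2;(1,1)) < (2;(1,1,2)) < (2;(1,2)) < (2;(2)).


Σ has 5 primitive collections:

  {1,7}:  v_{1} + v_{7} = v_{5} — sig = (2;(1))
  {4,6}:  v_{4} + v_{6} = v_{1} — sig = (2;(1))
  {4,7}:  v_{4} + v_{7} = v_{2} + v_{3} + 2·v_{5} — sig = (2;(1,1,2))
  {2,3,5,6}:  v_{2} + v_{3} + v_{5} + v_{6} = 0 — sig = (4;())
  {1,2,3,5}:  v_{1} + v_{2} + v_{3} + v_{5} = v_{4} — sig = (4;(1))

Hence PRS(X_Σ) =
    |P|=2: 3 collections, coeffs (1), (1), (1,1,2)
    |P|=4: 2 collections, coeffs (), (1)


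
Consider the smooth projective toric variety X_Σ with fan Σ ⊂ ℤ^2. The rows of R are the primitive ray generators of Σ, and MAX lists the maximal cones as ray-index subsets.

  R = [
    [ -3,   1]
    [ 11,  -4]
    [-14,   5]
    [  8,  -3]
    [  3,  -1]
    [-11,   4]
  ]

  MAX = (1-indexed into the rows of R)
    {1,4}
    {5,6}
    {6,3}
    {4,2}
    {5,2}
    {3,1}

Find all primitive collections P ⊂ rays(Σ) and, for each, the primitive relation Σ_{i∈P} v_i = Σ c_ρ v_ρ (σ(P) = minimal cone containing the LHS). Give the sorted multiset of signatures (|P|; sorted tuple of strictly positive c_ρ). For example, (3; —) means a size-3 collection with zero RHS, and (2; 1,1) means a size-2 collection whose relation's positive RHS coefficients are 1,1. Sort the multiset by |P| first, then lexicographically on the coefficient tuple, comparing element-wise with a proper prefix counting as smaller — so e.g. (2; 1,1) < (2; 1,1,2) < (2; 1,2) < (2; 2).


Δ(Σ) — 6 vertices, 9 min non-faces:

  {1,5}:  v_{1} + v_{5} = 0 ; sig = (2; —)
  {2,6}:  v_{2} + v_{6} = 0 ; sig = (2; —)
  {1,2}:  v_{1} + v_{2} = v_{4} ; sig = (2; 1)
  {1,6}:  v_{1} + v_{6} = v_{3} ; sig = (2; 1)
  {2,3}:  v_{2} + v_{3} = v_{1} ; sig = (2; 1)
  {3,5}:  v_{3} + v_{5} = v_{6} ; sig = (2; 1)
  {4,5}:  v_{4} + v_{5} = v_{2} ; sig = (2; 1)
  {4,6}:  v_{4} + v_{6} = v_{1} ; sig = (2; 1)
  {3,4}:  v_{3} + v_{4} = 2·v_{1} ; sig = (2; 2)

so the primitive-relation signature multiset is
[(2; —), (2; —), (2; 1), (2; 1), (2; 1), (2; 1), (2; 1), (2; 1), (2; 2)]


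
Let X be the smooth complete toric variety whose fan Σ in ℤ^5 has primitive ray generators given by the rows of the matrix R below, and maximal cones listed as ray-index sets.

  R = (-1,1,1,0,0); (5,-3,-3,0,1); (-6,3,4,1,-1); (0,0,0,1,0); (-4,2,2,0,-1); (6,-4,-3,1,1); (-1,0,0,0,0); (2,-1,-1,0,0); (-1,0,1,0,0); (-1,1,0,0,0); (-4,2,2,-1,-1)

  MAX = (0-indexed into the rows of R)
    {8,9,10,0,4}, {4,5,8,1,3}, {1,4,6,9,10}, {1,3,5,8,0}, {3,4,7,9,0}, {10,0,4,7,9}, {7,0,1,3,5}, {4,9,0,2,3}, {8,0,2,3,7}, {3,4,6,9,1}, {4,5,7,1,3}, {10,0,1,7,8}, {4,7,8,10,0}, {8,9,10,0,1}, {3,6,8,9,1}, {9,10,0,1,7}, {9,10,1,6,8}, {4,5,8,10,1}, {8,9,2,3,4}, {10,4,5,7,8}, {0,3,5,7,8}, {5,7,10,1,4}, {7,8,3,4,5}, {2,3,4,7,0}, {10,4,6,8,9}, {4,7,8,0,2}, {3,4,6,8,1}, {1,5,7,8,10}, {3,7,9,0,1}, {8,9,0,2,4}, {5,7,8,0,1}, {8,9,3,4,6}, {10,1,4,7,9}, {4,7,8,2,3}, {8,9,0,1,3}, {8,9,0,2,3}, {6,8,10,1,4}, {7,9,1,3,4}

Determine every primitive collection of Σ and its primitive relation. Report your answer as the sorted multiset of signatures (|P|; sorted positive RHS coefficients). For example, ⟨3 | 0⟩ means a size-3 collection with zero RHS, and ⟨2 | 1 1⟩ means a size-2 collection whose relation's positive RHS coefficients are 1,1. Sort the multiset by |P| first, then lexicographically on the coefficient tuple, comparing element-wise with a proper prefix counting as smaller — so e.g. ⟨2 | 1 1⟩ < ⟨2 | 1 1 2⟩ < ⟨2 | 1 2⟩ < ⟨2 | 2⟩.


18 collections generate NE(X_Σ); each relation:

  {3,10}:  v_{3} + v_{10} = v_{4}  ⇒ sig = ⟨2 | 1⟩
  {0,6}:  v_{0} + v_{6} = v_{8} + v_{9}  ⇒ sig = ⟨2 | 1 1⟩
  {1,2}:  v_{1} + v_{2} = v_{3} + v_{8}  ⇒ sig = ⟨2 | 1 1⟩
  {5,9}:  v_{5} + v_{9} = v_{1} + v_{3}  ⇒ sig = ⟨2 | 1 1⟩
  {6,7}:  v_{6} + v_{7} = v_{1} + v_{4}  ⇒ sig = ⟨2 | 1 1⟩
  {2,6}:  v_{2} + v_{6} = v_{3} + v_{4} + 2·v_{8} + v_{9}  ⇒ sig = ⟨2 | 1 1 1 2⟩
  {5,6}:  v_{5} + v_{6} = 2·v_{1} + v_{3} + v_{4} + v_{8}  ⇒ sig = ⟨2 | 1 1 1 2⟩
  {2,10}:  v_{2} + v_{10} = v_{0} + 2·v_{4} + v_{8}  ⇒ sig = ⟨2 | 1 1 2⟩
  {2,5}:  v_{2} + v_{5} = 2·v_{3} + v_{7} + 2·v_{8}  ⇒ sig = ⟨2 | 1 2 2⟩
  {0,1,4}:  v_{0} + v_{1} + v_{4} = 0  ⇒ sig = ⟨3 | 0⟩
  {7,8,9}:  v_{7} + v_{8} + v_{9} = 0  ⇒ sig = ⟨3 | 0⟩
  {0,5,10}:  v_{0} + v_{5} + v_{10} = v_{7} + v_{8}  ⇒ sig = ⟨3 | 1 1⟩
  {0,4,5}:  v_{0} + v_{4} + v_{5} = v_{3} + v_{7} + v_{8}  ⇒ sig = ⟨3 | 1 1 1⟩
  {2,7,9}:  v_{2} + v_{7} + v_{9} = v_{0} + v_{3} + v_{4}  ⇒ sig = ⟨3 | 1 1 1⟩
  {0,3,4,8}:  v_{0} + v_{3} + v_{4} + v_{8} = v_{2}  ⇒ sig = ⟨4 | 1⟩
  {1,3,7,8}:  v_{1} + v_{3} + v_{7} + v_{8} = v_{5}  ⇒ sig = ⟨4 | 1⟩
  {1,4,8,9}:  v_{1} + v_{4} + v_{8} + v_{9} = v_{6}  ⇒ sig = ⟨4 | 1⟩
  {1,4,7,8}:  v_{1} + v_{4} + v_{7} + v_{8} = v_{5} + v_{10}  ⇒ sig = ⟨4 | 1 1⟩

so the primitive-relation signature multiset is
    ⟨2 | 1⟩
    ⟨2 | 1 1⟩
    ⟨2 | 1 1⟩
    ⟨2 | 1 1⟩
    ⟨2 | 1 1⟩
    ⟨2 | 1 1 1 2⟩
    ⟨2 | 1 1 1 2⟩
    ⟨2 | 1 1 2⟩
    ⟨2 | 1 2 2⟩
    ⟨3 | 0⟩
    ⟨3 | 0⟩
    ⟨3 | 1 1⟩
    ⟨3 | 1 1 1⟩
    ⟨3 | 1 1 1⟩
    ⟨4 | 1⟩
    ⟨4 | 1⟩
    ⟨4 | 1⟩
    ⟨4 | 1 1⟩


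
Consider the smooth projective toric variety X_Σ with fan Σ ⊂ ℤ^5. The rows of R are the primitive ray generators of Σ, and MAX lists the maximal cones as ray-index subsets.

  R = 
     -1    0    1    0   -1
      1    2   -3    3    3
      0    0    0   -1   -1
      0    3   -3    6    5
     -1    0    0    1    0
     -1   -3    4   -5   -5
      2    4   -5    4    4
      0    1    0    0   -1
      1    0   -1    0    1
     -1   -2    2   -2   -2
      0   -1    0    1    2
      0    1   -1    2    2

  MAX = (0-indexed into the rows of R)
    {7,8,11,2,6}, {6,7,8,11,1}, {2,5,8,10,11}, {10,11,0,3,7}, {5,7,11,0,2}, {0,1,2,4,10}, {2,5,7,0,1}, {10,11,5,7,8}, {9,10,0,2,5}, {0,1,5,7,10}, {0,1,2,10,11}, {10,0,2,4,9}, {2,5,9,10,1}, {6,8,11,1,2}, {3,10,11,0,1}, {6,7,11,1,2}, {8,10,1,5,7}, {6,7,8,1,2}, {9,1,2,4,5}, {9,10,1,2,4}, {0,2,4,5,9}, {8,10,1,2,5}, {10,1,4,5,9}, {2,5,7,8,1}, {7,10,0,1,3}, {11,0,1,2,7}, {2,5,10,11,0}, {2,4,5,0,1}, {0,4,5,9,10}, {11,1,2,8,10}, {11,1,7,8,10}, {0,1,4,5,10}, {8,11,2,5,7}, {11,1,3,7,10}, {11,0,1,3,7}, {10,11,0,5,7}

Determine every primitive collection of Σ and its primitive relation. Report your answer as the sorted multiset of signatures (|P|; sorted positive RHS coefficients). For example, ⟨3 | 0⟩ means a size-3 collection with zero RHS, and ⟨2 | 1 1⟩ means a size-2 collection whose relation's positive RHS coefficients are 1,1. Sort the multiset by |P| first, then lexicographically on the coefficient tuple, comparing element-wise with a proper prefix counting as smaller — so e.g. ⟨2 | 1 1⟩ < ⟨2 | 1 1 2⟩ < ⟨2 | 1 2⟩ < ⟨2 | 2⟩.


25 collections generate NE(X_Σ); each relation:

  • {0,8}:  v_{0} + v_{8} = 0  ⇒ sig = ⟨2 | 0⟩
  • {4,8}:  v_{4} + v_{8} = v_{1} + v_{9}  ⇒ sig = ⟨2 | 1 1⟩
  • {6,9}:  v_{6} + v_{9} = v_{1} + v_{2}  ⇒ sig = ⟨2 | 1 1⟩
  • {2,3}:  v_{2} + v_{3} = v_{0} + v_{1} + v_{11}  ⇒ sig = ⟨2 | 1 1 1⟩
  • {3,5}:  v_{3} + v_{5} = v_{0} + v_{7} + v_{10}  ⇒ sig = ⟨2 | 1 1 1⟩
  • {5,6}:  v_{5} + v_{6} = v_{2} + v_{7} + v_{8}  ⇒ sig = ⟨2 | 1 1 1⟩
  • {6,10}:  v_{6} + v_{10} = v_{1} + v_{8} + v_{11}  ⇒ sig = ⟨2 | 1 1 1⟩
  • {7,9}:  v_{7} + v_{9} = v_{0} + v_{1} + v_{5}  ⇒ sig = ⟨2 | 1 1 1⟩
  • {9,11}:  v_{9} + v_{11} = v_{0} + v_{2} + v_{10}  ⇒ sig = ⟨2 | 1 1 1⟩
  • {0,6}:  v_{0} + v_{6} = v_{1} + v_{2} + v_{7} + v_{11}  ⇒ sig = ⟨2 | 1 1 1 1⟩
  • {3,8}:  v_{3} + v_{8} = v_{1} + v_{7} + v_{10} + v_{11}  ⇒ sig = ⟨2 | 1 1 1 1⟩
  • {8,9}:  v_{8} + v_{9} = v_{1} + v_{2} + v_{5} + v_{10}  ⇒ sig = ⟨2 | 1 1 1 1⟩
  • {4,11}:  v_{4} + v_{11} = 2·v_{0} + v_{1} + v_{2} + v_{10}  ⇒ sig = ⟨2 | 1 1 1 2⟩
  • {3,9}:  v_{3} + v_{9} = 2·v_{0} + v_{1} + v_{10}  ⇒ sig = ⟨2 | 1 1 2⟩
  • {4,6}:  v_{4} + v_{6} = v_{0} + 2·v_{1} + v_{2}  ⇒ sig = ⟨2 | 1 1 2⟩
  • {3,6}:  v_{3} + v_{6} = 2·v_{1} + v_{7} + 2·v_{11}  ⇒ sig = ⟨2 | 1 2 2⟩
  • {4,7}:  v_{4} + v_{7} = 2·v_{0} + 2·v_{1} + v_{5}  ⇒ sig = ⟨2 | 1 2 2⟩
  • {3,4}:  v_{3} + v_{4} = 3·v_{0} + 2·v_{1} + v_{10}  ⇒ sig = ⟨2 | 1 2 3⟩
  • {1,5,11}:  v_{1} + v_{5} + v_{11} = 0  ⇒ sig = ⟨3 | 0⟩
  • {2,7,10}:  v_{2} + v_{7} + v_{10} = 0  ⇒ sig = ⟨3 | 0⟩
  • {0,1,9}:  v_{0} + v_{1} + v_{9} = v_{4}  ⇒ sig = ⟨3 | 1⟩
  • {2,4,5,10}:  v_{2} + v_{4} + v_{5} + v_{10} = 2·v_{9}  ⇒ sig = ⟨4 | 2⟩
  • {0,1,2,5,10}:  v_{0} + v_{1} + v_{2} + v_{5} + v_{10} = v_{9}  ⇒ sig = ⟨5 | 1⟩
  • {0,1,7,10,11}:  v_{0} + v_{1} + v_{7} + v_{10} + v_{11} = v_{3}  ⇒ sig = ⟨5 | 1⟩
  • {1,2,7,8,11}:  v_{1} + v_{2} + v_{7} + v_{8} + v_{11} = v_{6}  ⇒ sig = ⟨5 | 1⟩

Signatures (|P|; sorted positive RHS coefficients), sorted:
{ ⟨2 | 0⟩,  ⟨2 | 1 1⟩ ×2,  ⟨2 | 1 1 1⟩ ×6,  ⟨2 | 1 1 1 1⟩ ×3,  ⟨2 | 1 1 1 2⟩,  ⟨2 | 1 1 2⟩ ×2,  ⟨2 | 1 2 2⟩ ×2,  ⟨2 | 1 2 3⟩,  ⟨3 | 0⟩ ×2,  ⟨3 | 1⟩,  ⟨4 | 2⟩,  ⟨5 | 1⟩ ×3 }
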